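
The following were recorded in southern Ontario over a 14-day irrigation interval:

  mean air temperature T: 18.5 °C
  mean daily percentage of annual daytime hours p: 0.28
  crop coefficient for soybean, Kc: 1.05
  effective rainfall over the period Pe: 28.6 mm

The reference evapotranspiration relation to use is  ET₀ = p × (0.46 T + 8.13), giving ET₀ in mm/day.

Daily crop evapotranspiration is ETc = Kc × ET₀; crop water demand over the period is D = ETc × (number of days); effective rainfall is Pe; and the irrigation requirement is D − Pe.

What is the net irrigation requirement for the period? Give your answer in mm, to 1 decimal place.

39.9 mm

ET₀ = 0.28 × (0.46 × 18.5 + 8.13) = 0.28 × 16.640 = 4.6592 mm/d
ETc = Kc × ET₀ = 1.05 × 4.6592 = 4.8922 mm/d
Crop demand D = ETc × 14 d = 4.8922 × 14 = 68.491 mm
D − Pe = 68.491 − 28.6 = 39.891 mm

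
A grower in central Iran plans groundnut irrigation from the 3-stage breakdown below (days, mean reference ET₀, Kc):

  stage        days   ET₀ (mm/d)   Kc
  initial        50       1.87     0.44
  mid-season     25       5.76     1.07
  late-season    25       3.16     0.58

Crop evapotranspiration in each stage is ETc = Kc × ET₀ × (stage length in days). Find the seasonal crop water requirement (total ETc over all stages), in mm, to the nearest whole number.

241 mm

initial: 0.44 × 1.87 × 50 = 41.14 mm
mid-season: 1.07 × 5.76 × 25 = 154.08 mm
late-season: 0.58 × 3.16 × 25 = 45.82 mm
Seasonal total = 241.04 mm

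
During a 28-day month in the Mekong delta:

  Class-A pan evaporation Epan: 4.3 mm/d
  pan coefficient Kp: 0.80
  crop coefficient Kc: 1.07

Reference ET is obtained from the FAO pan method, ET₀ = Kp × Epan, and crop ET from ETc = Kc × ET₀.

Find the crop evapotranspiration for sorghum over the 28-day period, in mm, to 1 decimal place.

103.1 mm

ET₀ = 0.80 × 4.3 = 3.4400 mm/d
ETc = Kc × ET₀ = 1.07 × 3.4400 = 3.6808 mm/d
Over 28 days: 3.6808 × 28 = 103.062 mm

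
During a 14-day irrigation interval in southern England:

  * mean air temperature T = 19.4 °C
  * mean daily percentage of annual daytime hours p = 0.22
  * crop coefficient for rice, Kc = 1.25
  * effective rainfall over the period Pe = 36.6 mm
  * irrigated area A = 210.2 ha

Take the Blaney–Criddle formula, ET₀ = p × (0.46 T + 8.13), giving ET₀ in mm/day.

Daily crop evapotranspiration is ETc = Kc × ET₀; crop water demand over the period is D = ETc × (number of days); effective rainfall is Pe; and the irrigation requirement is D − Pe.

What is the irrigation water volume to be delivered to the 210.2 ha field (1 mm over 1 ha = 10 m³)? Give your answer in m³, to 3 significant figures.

61100 m³

ET₀ = 0.22 × (0.46 × 19.4 + 8.13) = 0.22 × 17.054 = 3.7519 mm/d
ETc = Kc × ET₀ = 1.25 × 3.7519 = 4.6899 mm/d
Crop demand D = ETc × 14 d = 4.6899 × 14 = 65.659 mm
D − Pe = 65.659 − 36.6 = 29.059 mm
Volume = 29.059 mm × 210.2 ha × 10 = 61082.0 m³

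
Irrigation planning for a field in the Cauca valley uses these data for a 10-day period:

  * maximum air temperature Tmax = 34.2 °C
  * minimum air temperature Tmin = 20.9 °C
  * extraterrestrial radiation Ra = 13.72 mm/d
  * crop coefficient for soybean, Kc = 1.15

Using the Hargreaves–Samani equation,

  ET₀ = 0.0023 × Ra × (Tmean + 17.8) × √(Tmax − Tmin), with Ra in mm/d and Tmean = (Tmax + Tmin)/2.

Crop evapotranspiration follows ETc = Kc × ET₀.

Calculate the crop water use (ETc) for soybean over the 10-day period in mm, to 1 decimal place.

Tmean = (34.2 + 20.9)/2 = 27.55 °C
ET₀ = 0.0023 × 13.72 × (27.55 + 17.8) × √13.3 = 0.0023 × 13.72 × 45.35 × 3.6469 = 5.2189 mm/d
ETc = Kc × ET₀ = 1.15 × 5.2189 = 6.0017 mm/d
Over 10 days: 6.0017 × 10 = 60.017 mm

60.0 mm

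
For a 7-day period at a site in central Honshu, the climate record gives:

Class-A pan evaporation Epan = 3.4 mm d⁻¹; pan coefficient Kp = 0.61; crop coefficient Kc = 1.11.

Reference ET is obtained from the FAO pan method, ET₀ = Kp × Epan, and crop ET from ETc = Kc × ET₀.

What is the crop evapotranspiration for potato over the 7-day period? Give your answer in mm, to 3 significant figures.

16.1 mm

ET₀ = 0.61 × 3.4 = 2.0740 mm/d
ETc = Kc × ET₀ = 1.11 × 2.0740 = 2.3021 mm/d
Over 7 days: 2.3021 × 7 = 16.115 mm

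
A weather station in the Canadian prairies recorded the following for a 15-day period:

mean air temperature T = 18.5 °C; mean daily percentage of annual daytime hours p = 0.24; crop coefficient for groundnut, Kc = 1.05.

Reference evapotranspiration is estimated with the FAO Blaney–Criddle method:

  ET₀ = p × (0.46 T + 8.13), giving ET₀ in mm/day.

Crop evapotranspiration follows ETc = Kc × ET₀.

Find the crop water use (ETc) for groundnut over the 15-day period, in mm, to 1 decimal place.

ET₀ = 0.24 × (0.46 × 18.5 + 8.13) = 0.24 × 16.640 = 3.9936 mm/d
ETc = Kc × ET₀ = 1.05 × 3.9936 = 4.1933 mm/d
Over 15 days: 4.1933 × 15 = 62.900 mm

62.9 mm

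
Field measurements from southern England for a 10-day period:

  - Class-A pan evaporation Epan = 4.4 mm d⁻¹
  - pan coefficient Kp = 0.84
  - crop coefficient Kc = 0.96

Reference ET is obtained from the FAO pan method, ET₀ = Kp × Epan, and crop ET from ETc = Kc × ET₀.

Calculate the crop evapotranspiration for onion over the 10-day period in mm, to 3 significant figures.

35.5 mm

ET₀ = 0.84 × 4.4 = 3.6960 mm/d
ETc = Kc × ET₀ = 0.96 × 3.6960 = 3.5482 mm/d
Over 10 days: 3.5482 × 10 = 35.482 mm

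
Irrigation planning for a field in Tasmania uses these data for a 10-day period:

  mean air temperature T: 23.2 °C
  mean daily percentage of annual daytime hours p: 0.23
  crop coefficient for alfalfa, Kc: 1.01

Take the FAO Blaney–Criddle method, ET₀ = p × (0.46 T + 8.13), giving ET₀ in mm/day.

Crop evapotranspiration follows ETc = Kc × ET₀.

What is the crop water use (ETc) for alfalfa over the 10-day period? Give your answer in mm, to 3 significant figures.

ET₀ = 0.23 × (0.46 × 23.2 + 8.13) = 0.23 × 18.802 = 4.3245 mm/d
ETc = Kc × ET₀ = 1.01 × 4.3245 = 4.3677 mm/d
Over 10 days: 4.3677 × 10 = 43.677 mm

43.7 mm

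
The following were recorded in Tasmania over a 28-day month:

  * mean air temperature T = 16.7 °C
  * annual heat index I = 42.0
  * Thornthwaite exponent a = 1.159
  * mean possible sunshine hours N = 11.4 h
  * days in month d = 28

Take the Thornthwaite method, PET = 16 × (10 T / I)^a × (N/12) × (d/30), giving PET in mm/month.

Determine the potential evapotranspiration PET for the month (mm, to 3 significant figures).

10T/I = 10 × 16.7 / 42.0 = 3.9762
(10T/I)^a = 3.9762^1.159 = 4.9520
Uncorrected PET = 16 × 4.9520 = 79.232 mm
Correction = (N/12)(d/30) = (11.4/12)(28/30) = 0.8867
PET = 79.232 × 0.8867 = 70.255 mm/month

70.3 mm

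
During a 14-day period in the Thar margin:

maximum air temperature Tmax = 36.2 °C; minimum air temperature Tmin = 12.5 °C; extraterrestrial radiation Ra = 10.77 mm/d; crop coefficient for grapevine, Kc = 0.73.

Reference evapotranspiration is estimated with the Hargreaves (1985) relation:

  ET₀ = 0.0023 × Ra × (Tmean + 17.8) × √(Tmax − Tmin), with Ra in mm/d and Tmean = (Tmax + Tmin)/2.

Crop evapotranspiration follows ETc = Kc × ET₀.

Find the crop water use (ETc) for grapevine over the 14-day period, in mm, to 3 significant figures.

51.9 mm

Tmean = (36.2 + 12.5)/2 = 24.35 °C
ET₀ = 0.0023 × 10.77 × (24.35 + 17.8) × √23.7 = 0.0023 × 10.77 × 42.15 × 4.8683 = 5.0830 mm/d
ETc = Kc × ET₀ = 0.73 × 5.0830 = 3.7106 mm/d
Over 14 days: 3.7106 × 14 = 51.948 mm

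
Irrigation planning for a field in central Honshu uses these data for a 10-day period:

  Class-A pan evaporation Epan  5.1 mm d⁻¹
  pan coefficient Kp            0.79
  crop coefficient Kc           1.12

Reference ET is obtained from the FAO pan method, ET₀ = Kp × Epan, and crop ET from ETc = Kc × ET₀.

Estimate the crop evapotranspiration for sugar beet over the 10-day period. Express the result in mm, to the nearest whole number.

ET₀ = 0.79 × 5.1 = 4.0290 mm/d
ETc = Kc × ET₀ = 1.12 × 4.0290 = 4.5125 mm/d
Over 10 days: 4.5125 × 10 = 45.125 mm

45 mm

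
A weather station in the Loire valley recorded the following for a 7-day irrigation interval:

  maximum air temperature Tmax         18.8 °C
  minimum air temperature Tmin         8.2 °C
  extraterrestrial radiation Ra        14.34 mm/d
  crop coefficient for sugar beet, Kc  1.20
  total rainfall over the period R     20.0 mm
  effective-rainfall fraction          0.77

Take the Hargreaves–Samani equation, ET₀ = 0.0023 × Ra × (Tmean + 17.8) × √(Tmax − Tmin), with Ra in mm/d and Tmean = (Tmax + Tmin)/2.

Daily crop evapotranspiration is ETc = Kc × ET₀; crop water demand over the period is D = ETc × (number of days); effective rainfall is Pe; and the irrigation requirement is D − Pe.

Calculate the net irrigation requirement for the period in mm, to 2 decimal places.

12.83 mm

Tmean = (18.8 + 8.2)/2 = 13.50 °C
ET₀ = 0.0023 × 14.34 × (13.50 + 17.8) × √10.6 = 0.0023 × 14.34 × 31.30 × 3.2558 = 3.3611 mm/d
ETc = Kc × ET₀ = 1.20 × 3.3611 = 4.0333 mm/d
Crop demand D = ETc × 7 d = 4.0333 × 7 = 28.233 mm
Pe = 0.77 × 20.0 = 15.400 mm
D − Pe = 28.233 − 15.400 = 12.833 mm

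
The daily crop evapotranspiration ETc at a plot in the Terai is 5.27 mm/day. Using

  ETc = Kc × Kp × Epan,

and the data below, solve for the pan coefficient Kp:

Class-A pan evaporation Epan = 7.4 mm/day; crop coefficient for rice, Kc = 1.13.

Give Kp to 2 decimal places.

ETc = Kc × Kp × Epan  ⇒  Kp = ETc / (Kc × Epan)
Kp = 5.27 / (1.13 × 7.4) = 5.27 / 8.362 = 0.6302

0.63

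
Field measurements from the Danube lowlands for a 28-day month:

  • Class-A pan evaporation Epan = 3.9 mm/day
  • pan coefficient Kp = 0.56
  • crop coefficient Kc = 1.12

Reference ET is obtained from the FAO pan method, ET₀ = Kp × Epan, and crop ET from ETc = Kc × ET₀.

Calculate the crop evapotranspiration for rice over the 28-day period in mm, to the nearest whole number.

68 mm

ET₀ = 0.56 × 3.9 = 2.1840 mm/d
ETc = Kc × ET₀ = 1.12 × 2.1840 = 2.4461 mm/d
Over 28 days: 2.4461 × 28 = 68.491 mm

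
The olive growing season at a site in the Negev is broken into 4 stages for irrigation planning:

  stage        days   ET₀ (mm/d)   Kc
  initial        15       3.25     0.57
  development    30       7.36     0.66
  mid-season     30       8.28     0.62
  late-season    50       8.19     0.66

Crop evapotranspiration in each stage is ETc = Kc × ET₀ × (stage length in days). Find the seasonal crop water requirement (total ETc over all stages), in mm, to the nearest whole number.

598 mm

initial: 0.57 × 3.25 × 15 = 27.79 mm
development: 0.66 × 7.36 × 30 = 145.73 mm
mid-season: 0.62 × 8.28 × 30 = 154.01 mm
late-season: 0.66 × 8.19 × 50 = 270.27 mm
Seasonal total = 597.80 mm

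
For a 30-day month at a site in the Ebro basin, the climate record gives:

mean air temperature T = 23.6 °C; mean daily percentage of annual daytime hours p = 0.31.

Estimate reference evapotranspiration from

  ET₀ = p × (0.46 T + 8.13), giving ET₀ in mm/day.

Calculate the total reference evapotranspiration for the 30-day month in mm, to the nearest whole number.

ET₀ = 0.31 × (0.46 × 23.6 + 8.13) = 0.31 × 18.986 = 5.8857 mm/d
Monthly total = 5.8857 × 30 = 176.571 mm

177 mm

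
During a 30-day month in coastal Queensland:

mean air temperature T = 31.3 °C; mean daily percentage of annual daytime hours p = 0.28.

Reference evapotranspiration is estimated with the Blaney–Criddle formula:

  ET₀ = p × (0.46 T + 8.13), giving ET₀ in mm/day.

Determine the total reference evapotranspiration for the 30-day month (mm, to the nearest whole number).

189 mm

ET₀ = 0.28 × (0.46 × 31.3 + 8.13) = 0.28 × 22.528 = 6.3078 mm/d
Monthly total = 6.3078 × 30 = 189.234 mm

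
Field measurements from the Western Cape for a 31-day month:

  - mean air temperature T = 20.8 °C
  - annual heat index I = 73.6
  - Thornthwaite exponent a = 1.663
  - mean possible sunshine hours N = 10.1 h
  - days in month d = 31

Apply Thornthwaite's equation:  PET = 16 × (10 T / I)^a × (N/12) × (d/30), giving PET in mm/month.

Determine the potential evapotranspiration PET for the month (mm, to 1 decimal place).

10T/I = 10 × 20.8 / 73.6 = 2.8261
(10T/I)^a = 2.8261^1.663 = 5.6276
Uncorrected PET = 16 × 5.6276 = 90.042 mm
Correction = (N/12)(d/30) = (10.1/12)(31/30) = 0.8697
PET = 90.042 × 0.8697 = 78.310 mm/month

78.3 mm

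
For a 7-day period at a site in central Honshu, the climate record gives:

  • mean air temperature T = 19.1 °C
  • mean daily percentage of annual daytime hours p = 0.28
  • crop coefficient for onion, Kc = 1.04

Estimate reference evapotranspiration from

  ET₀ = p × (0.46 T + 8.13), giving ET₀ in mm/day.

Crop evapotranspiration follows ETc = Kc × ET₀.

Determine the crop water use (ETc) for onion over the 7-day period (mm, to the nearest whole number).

34 mm

ET₀ = 0.28 × (0.46 × 19.1 + 8.13) = 0.28 × 16.916 = 4.7365 mm/d
ETc = Kc × ET₀ = 1.04 × 4.7365 = 4.9260 mm/d
Over 7 days: 4.9260 × 7 = 34.482 mm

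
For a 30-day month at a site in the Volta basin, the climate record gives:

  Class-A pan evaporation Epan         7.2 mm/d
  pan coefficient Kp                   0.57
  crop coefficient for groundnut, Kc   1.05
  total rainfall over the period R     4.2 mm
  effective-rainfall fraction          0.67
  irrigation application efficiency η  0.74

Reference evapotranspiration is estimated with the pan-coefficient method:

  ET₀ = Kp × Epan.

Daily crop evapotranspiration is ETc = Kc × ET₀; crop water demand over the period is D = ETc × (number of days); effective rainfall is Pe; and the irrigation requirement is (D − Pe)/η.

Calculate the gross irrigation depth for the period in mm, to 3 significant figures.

171 mm

ET₀ = 0.57 × 7.2 = 4.1040 mm/d
ETc = Kc × ET₀ = 1.05 × 4.1040 = 4.3092 mm/d
Crop demand D = ETc × 30 d = 4.3092 × 30 = 129.276 mm
Pe = 0.67 × 4.2 = 2.814 mm
D − Pe = 129.276 − 2.814 = 126.462 mm
Gross irrigation = 126.462 / 0.74 = 170.895 mm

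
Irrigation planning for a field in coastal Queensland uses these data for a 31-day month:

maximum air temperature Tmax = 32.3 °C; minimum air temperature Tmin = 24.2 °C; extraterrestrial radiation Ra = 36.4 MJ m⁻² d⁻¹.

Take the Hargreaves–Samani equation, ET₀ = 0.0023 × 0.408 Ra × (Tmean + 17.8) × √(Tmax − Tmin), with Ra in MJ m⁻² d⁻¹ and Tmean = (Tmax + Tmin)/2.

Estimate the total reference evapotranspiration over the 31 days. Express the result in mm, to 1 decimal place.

Tmean = (32.3 + 24.2)/2 = 28.25 °C
0.408 Ra = 0.408 × 36.4 = 14.8512 mm/d equivalent
ET₀ = 0.0023 × 14.8512 × (28.25 + 17.8) × √8.1 = 0.0023 × 14.8512 × 46.05 × 2.8460 = 4.4767 mm/d
Over 31 days: 4.4767 × 31 = 138.778 mm

138.8 mm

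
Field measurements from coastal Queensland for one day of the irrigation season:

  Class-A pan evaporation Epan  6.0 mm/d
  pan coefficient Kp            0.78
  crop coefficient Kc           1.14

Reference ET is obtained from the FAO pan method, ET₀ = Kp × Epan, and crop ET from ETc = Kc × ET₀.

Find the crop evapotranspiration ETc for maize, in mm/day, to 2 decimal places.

5.34 mm/day

ET₀ = 0.78 × 6.0 = 4.6800 mm/d
ETc = Kc × ET₀ = 1.14 × 4.6800 = 5.3352 mm/d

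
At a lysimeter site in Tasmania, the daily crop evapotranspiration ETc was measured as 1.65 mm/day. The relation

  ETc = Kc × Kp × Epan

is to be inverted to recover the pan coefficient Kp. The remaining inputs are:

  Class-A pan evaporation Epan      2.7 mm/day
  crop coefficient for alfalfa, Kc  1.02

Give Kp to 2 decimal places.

0.60

ETc = Kc × Kp × Epan  ⇒  Kp = ETc / (Kc × Epan)
Kp = 1.65 / (1.02 × 2.7) = 1.65 / 2.754 = 0.5991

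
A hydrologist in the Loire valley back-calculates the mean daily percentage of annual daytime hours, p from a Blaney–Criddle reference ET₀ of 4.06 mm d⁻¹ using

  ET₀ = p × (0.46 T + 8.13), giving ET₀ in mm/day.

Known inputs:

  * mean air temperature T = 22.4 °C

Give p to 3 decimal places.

p = ET₀ / (0.46 T + 8.13) = 4.06 / (0.46 × 22.4 + 8.13) = 4.06 / 18.434 = 0.2202

0.220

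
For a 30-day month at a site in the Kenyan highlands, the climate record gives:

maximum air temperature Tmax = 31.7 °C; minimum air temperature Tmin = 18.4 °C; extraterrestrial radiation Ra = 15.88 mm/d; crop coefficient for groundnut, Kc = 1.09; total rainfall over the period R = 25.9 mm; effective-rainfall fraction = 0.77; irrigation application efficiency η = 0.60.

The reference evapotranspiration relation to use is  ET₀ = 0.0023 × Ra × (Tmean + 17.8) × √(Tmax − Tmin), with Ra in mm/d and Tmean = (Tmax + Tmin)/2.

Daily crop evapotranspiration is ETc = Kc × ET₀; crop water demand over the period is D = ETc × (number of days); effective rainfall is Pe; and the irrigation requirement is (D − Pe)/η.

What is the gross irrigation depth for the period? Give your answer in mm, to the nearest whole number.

Tmean = (31.7 + 18.4)/2 = 25.05 °C
ET₀ = 0.0023 × 15.88 × (25.05 + 17.8) × √13.3 = 0.0023 × 15.88 × 42.85 × 3.6469 = 5.7076 mm/d
ETc = Kc × ET₀ = 1.09 × 5.7076 = 6.2213 mm/d
Crop demand D = ETc × 30 d = 6.2213 × 30 = 186.639 mm
Pe = 0.77 × 25.9 = 19.943 mm
D − Pe = 186.639 − 19.943 = 166.696 mm
Gross irrigation = 166.696 / 0.60 = 277.827 mm

278 mm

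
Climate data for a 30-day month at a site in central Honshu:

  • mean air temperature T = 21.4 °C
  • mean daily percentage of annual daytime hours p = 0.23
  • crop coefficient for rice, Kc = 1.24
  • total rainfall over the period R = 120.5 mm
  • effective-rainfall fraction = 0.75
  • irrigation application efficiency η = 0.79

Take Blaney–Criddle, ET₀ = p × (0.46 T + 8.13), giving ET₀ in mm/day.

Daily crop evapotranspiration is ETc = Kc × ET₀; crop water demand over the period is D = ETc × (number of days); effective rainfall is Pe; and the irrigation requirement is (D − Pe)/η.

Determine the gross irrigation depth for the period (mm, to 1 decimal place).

80.3 mm

ET₀ = 0.23 × (0.46 × 21.4 + 8.13) = 0.23 × 17.974 = 4.1340 mm/d
ETc = Kc × ET₀ = 1.24 × 4.1340 = 5.1262 mm/d
Crop demand D = ETc × 30 d = 5.1262 × 30 = 153.786 mm
Pe = 0.75 × 120.5 = 90.375 mm
D − Pe = 153.786 − 90.375 = 63.411 mm
Gross irrigation = 63.411 / 0.79 = 80.267 mm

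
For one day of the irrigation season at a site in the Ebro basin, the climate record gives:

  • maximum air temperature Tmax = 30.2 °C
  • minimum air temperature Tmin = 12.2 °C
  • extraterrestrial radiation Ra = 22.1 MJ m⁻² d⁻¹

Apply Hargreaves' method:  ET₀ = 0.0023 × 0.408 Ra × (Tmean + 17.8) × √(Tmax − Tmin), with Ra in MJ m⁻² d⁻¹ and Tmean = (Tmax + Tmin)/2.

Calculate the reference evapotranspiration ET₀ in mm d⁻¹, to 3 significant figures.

3.43 mm d⁻¹

Tmean = (30.2 + 12.2)/2 = 21.20 °C
0.408 Ra = 0.408 × 22.1 = 9.0168 mm/d equivalent
ET₀ = 0.0023 × 9.0168 × (21.20 + 17.8) × √18.0 = 0.0023 × 9.0168 × 39.00 × 4.2426 = 3.4314 mm/d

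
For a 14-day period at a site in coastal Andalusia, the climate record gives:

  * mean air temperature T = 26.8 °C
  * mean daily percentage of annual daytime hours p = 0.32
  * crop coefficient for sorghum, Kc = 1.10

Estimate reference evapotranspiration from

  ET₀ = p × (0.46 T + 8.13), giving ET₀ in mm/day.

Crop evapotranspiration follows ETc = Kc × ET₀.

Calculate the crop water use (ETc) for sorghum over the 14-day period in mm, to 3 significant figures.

ET₀ = 0.32 × (0.46 × 26.8 + 8.13) = 0.32 × 20.458 = 6.5466 mm/d
ETc = Kc × ET₀ = 1.10 × 6.5466 = 7.2013 mm/d
Over 14 days: 7.2013 × 14 = 100.818 mm

101 mm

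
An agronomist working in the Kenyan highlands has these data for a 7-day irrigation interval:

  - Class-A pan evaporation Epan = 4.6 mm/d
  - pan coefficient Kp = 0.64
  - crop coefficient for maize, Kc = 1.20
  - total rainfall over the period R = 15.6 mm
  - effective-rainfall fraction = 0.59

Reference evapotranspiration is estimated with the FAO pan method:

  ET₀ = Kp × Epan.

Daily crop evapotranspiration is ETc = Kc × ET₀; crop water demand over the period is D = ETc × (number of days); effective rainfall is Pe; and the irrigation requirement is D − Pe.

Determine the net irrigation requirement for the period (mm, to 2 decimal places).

15.53 mm

ET₀ = 0.64 × 4.6 = 2.9440 mm/d
ETc = Kc × ET₀ = 1.20 × 2.9440 = 3.5328 mm/d
Crop demand D = ETc × 7 d = 3.5328 × 7 = 24.730 mm
Pe = 0.59 × 15.6 = 9.204 mm
D − Pe = 24.730 − 9.204 = 15.526 mm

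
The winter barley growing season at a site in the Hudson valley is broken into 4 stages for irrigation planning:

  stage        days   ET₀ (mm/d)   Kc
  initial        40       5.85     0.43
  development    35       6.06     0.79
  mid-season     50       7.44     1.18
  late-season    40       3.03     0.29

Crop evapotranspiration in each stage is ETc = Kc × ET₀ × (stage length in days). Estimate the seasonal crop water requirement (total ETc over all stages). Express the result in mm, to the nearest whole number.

initial: 0.43 × 5.85 × 40 = 100.62 mm
development: 0.79 × 6.06 × 35 = 167.56 mm
mid-season: 1.18 × 7.44 × 50 = 438.96 mm
late-season: 0.29 × 3.03 × 40 = 35.15 mm
Seasonal total = 742.29 mm

742 mm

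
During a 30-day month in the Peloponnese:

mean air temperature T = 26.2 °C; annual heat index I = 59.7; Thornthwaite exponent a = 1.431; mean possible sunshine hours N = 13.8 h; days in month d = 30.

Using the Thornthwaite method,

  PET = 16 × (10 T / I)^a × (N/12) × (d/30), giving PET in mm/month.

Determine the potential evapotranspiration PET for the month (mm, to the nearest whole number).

153 mm

10T/I = 10 × 26.2 / 59.7 = 4.3886
(10T/I)^a = 4.3886^1.431 = 8.3017
Uncorrected PET = 16 × 8.3017 = 132.827 mm
Correction = (N/12)(d/30) = (13.8/12)(30/30) = 1.1500
PET = 132.827 × 1.1500 = 152.751 mm/month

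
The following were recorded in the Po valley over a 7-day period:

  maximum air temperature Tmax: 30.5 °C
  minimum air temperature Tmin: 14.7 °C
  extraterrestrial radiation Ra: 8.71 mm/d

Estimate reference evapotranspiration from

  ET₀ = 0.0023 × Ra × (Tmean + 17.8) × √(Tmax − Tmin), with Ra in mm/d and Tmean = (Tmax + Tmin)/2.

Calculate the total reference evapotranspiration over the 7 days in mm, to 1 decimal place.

Tmean = (30.5 + 14.7)/2 = 22.60 °C
ET₀ = 0.0023 × 8.71 × (22.60 + 17.8) × √15.8 = 0.0023 × 8.71 × 40.40 × 3.9749 = 3.2170 mm/d
Over 7 days: 3.2170 × 7 = 22.519 mm

22.5 mm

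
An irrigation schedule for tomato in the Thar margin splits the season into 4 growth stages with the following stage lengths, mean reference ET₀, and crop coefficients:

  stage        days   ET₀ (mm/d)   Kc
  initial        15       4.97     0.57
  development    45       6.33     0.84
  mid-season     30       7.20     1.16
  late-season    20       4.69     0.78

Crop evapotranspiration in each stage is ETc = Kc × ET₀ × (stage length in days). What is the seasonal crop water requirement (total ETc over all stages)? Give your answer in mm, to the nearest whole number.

605 mm

initial: 0.57 × 4.97 × 15 = 42.49 mm
development: 0.84 × 6.33 × 45 = 239.27 mm
mid-season: 1.16 × 7.20 × 30 = 250.56 mm
late-season: 0.78 × 4.69 × 20 = 73.16 mm
Seasonal total = 605.48 mm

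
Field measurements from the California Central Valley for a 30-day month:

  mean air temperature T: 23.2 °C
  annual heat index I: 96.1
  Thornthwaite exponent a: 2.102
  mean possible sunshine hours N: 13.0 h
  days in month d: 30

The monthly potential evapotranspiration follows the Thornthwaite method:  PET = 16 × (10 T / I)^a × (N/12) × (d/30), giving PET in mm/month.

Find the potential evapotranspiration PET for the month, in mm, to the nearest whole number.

10T/I = 10 × 23.2 / 96.1 = 2.4142
(10T/I)^a = 2.4142^2.102 = 6.3766
Uncorrected PET = 16 × 6.3766 = 102.026 mm
Correction = (N/12)(d/30) = (13.0/12)(30/30) = 1.0833
PET = 102.026 × 1.0833 = 110.525 mm/month

111 mm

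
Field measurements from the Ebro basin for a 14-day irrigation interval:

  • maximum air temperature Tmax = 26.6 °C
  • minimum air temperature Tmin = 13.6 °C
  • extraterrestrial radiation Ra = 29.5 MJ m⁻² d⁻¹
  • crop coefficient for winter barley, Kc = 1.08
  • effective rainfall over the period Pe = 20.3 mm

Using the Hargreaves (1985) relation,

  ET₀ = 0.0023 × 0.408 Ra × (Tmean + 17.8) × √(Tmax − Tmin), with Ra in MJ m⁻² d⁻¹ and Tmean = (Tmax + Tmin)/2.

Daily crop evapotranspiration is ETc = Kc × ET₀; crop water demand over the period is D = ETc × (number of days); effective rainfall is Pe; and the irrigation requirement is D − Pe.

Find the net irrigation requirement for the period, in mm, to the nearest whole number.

Tmean = (26.6 + 13.6)/2 = 20.10 °C
0.408 Ra = 0.408 × 29.5 = 12.0360 mm/d equivalent
ET₀ = 0.0023 × 12.0360 × (20.10 + 17.8) × √13.0 = 0.0023 × 12.0360 × 37.90 × 3.6056 = 3.7829 mm/d
ETc = Kc × ET₀ = 1.08 × 3.7829 = 4.0855 mm/d
Crop demand D = ETc × 14 d = 4.0855 × 14 = 57.197 mm
D − Pe = 57.197 − 20.3 = 36.897 mm

37 mm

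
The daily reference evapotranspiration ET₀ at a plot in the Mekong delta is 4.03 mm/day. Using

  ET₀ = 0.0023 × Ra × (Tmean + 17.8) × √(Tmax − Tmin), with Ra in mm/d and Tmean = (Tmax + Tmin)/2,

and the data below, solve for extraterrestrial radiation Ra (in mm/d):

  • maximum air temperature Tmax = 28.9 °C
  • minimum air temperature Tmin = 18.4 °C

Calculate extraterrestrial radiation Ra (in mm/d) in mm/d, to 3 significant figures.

Tmean = 23.65 °C; √ΔT = 3.2404
Ra = ET₀ / [0.0023 × (Tmean+17.8) × √ΔT] = 4.03 / (0.0023 × 41.45 × 3.2404) = 13.045 mm/d

13.0 mm/d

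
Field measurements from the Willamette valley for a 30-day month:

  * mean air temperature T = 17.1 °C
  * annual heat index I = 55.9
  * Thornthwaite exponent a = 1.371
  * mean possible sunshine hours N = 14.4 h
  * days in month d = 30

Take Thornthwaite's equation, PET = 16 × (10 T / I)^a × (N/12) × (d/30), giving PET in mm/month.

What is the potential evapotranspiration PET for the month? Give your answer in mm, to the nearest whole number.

10T/I = 10 × 17.1 / 55.9 = 3.0590
(10T/I)^a = 3.0590^1.371 = 4.6316
Uncorrected PET = 16 × 4.6316 = 74.106 mm
Correction = (N/12)(d/30) = (14.4/12)(30/30) = 1.2000
PET = 74.106 × 1.2000 = 88.927 mm/month

89 mm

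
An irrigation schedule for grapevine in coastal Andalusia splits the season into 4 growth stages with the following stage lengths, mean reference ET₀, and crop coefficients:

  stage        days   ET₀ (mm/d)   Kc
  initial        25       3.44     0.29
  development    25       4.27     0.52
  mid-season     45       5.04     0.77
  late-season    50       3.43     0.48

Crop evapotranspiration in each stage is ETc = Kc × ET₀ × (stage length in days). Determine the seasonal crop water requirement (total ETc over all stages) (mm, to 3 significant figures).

337 mm

initial: 0.29 × 3.44 × 25 = 24.94 mm
development: 0.52 × 4.27 × 25 = 55.51 mm
mid-season: 0.77 × 5.04 × 45 = 174.64 mm
late-season: 0.48 × 3.43 × 50 = 82.32 mm
Seasonal total = 337.41 mm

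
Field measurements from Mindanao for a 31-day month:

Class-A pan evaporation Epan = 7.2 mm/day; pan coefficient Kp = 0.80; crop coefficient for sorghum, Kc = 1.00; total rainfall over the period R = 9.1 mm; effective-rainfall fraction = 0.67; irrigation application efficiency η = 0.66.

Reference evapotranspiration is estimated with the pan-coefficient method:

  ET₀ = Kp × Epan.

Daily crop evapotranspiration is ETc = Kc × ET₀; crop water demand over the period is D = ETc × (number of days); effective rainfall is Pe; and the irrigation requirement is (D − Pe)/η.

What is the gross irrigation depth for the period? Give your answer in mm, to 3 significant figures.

261 mm

ET₀ = 0.80 × 7.2 = 5.7600 mm/d
ETc = Kc × ET₀ = 1.00 × 5.7600 = 5.7600 mm/d
Crop demand D = ETc × 31 d = 5.7600 × 31 = 178.560 mm
Pe = 0.67 × 9.1 = 6.097 mm
D − Pe = 178.560 − 6.097 = 172.463 mm
Gross irrigation = 172.463 / 0.66 = 261.308 mm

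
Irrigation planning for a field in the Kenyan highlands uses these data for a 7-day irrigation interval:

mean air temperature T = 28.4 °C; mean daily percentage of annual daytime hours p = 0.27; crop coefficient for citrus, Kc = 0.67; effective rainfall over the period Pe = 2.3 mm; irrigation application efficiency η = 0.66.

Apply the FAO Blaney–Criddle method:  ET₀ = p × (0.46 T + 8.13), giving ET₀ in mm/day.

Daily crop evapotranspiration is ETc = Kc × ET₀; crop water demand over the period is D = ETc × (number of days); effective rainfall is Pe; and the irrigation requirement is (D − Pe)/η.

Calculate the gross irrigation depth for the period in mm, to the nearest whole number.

37 mm

ET₀ = 0.27 × (0.46 × 28.4 + 8.13) = 0.27 × 21.194 = 5.7224 mm/d
ETc = Kc × ET₀ = 0.67 × 5.7224 = 3.8340 mm/d
Crop demand D = ETc × 7 d = 3.8340 × 7 = 26.838 mm
D − Pe = 26.838 − 2.3 = 24.538 mm
Gross irrigation = 24.538 / 0.66 = 37.179 mm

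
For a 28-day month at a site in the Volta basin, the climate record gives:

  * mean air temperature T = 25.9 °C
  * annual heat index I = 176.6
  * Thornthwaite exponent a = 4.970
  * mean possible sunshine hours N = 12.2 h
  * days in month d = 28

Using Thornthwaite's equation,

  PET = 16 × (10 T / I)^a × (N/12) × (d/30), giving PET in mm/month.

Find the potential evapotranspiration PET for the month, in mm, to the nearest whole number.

10T/I = 10 × 25.9 / 176.6 = 1.4666
(10T/I)^a = 1.4666^4.970 = 6.7076
Uncorrected PET = 16 × 6.7076 = 107.322 mm
Correction = (N/12)(d/30) = (12.2/12)(28/30) = 0.9489
PET = 107.322 × 0.9489 = 101.838 mm/month

102 mm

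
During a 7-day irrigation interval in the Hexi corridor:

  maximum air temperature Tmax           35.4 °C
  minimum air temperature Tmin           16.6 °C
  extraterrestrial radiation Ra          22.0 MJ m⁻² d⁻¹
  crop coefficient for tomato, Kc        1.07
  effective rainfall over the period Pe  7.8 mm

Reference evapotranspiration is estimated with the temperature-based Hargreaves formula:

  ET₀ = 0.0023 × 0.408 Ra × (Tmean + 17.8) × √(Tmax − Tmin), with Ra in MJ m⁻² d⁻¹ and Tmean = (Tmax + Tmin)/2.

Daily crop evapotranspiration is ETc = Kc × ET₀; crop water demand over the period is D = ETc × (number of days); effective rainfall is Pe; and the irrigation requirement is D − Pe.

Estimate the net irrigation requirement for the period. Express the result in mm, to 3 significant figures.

Tmean = (35.4 + 16.6)/2 = 26.00 °C
0.408 Ra = 0.408 × 22.0 = 8.9760 mm/d equivalent
ET₀ = 0.0023 × 8.9760 × (26.00 + 17.8) × √18.8 = 0.0023 × 8.9760 × 43.80 × 4.3359 = 3.9207 mm/d
ETc = Kc × ET₀ = 1.07 × 3.9207 = 4.1951 mm/d
Crop demand D = ETc × 7 d = 4.1951 × 7 = 29.366 mm
D − Pe = 29.366 − 7.8 = 21.566 mm

21.6 mm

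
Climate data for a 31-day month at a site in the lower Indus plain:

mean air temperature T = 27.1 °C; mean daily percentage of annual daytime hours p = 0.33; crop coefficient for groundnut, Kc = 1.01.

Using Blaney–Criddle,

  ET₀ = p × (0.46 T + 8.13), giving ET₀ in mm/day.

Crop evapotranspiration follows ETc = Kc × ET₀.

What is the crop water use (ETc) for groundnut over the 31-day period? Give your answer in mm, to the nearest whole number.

ET₀ = 0.33 × (0.46 × 27.1 + 8.13) = 0.33 × 20.596 = 6.7967 mm/d
ETc = Kc × ET₀ = 1.01 × 6.7967 = 6.8647 mm/d
Over 31 days: 6.8647 × 31 = 212.806 mm

213 mm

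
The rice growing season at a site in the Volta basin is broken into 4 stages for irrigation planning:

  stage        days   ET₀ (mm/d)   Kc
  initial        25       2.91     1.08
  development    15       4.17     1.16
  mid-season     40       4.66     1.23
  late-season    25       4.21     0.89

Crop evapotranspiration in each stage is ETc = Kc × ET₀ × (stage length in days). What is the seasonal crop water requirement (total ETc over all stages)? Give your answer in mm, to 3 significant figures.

initial: 1.08 × 2.91 × 25 = 78.57 mm
development: 1.16 × 4.17 × 15 = 72.56 mm
mid-season: 1.23 × 4.66 × 40 = 229.27 mm
late-season: 0.89 × 4.21 × 25 = 93.67 mm
Seasonal total = 474.07 mm

474 mm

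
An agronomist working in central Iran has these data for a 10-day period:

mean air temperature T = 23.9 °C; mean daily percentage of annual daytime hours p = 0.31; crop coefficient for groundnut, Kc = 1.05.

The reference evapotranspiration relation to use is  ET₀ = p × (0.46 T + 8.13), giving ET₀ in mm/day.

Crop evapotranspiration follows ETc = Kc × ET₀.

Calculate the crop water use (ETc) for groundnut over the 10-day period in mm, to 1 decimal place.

ET₀ = 0.31 × (0.46 × 23.9 + 8.13) = 0.31 × 19.124 = 5.9284 mm/d
ETc = Kc × ET₀ = 1.05 × 5.9284 = 6.2248 mm/d
Over 10 days: 6.2248 × 10 = 62.248 mm

62.2 mm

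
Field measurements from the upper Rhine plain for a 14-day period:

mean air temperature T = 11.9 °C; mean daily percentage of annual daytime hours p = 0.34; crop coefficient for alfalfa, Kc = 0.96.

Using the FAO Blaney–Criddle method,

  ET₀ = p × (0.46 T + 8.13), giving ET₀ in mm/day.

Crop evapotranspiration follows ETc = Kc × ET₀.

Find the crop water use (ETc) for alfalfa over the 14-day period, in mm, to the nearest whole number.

ET₀ = 0.34 × (0.46 × 11.9 + 8.13) = 0.34 × 13.604 = 4.6254 mm/d
ETc = Kc × ET₀ = 0.96 × 4.6254 = 4.4404 mm/d
Over 14 days: 4.4404 × 14 = 62.166 mm

62 mm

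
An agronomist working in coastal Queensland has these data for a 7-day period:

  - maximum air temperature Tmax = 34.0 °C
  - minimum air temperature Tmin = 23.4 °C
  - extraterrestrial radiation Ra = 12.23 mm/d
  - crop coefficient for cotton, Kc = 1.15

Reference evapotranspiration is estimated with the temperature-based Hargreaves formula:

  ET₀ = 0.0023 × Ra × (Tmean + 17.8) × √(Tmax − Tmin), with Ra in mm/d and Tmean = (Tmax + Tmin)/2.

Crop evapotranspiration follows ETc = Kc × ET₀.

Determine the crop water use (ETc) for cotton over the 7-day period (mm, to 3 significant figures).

34.3 mm

Tmean = (34.0 + 23.4)/2 = 28.70 °C
ET₀ = 0.0023 × 12.23 × (28.70 + 17.8) × √10.6 = 0.0023 × 12.23 × 46.50 × 3.2558 = 4.2586 mm/d
ETc = Kc × ET₀ = 1.15 × 4.2586 = 4.8974 mm/d
Over 7 days: 4.8974 × 7 = 34.282 mm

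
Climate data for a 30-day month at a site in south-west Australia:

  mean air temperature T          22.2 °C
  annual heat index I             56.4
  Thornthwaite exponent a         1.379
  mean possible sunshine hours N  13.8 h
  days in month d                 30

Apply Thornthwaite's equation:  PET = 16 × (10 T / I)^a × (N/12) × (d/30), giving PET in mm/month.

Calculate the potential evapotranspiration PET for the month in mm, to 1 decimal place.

121.7 mm

10T/I = 10 × 22.2 / 56.4 = 3.9362
(10T/I)^a = 3.9362^1.379 = 6.6162
Uncorrected PET = 16 × 6.6162 = 105.859 mm
Correction = (N/12)(d/30) = (13.8/12)(30/30) = 1.1500
PET = 105.859 × 1.1500 = 121.738 mm/month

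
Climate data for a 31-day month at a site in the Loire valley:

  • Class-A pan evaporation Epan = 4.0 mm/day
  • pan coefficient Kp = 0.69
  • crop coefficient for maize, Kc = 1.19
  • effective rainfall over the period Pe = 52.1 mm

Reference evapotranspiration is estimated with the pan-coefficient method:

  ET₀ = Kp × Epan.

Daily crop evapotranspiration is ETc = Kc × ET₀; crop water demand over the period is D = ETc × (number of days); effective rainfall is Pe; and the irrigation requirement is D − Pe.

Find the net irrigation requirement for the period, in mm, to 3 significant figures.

49.7 mm

ET₀ = 0.69 × 4.0 = 2.7600 mm/d
ETc = Kc × ET₀ = 1.19 × 2.7600 = 3.2844 mm/d
Crop demand D = ETc × 31 d = 3.2844 × 31 = 101.816 mm
D − Pe = 101.816 − 52.1 = 49.716 mm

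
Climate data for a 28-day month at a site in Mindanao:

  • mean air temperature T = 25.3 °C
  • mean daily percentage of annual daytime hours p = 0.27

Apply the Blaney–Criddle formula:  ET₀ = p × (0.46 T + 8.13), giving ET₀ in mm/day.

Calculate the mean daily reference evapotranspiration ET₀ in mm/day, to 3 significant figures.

ET₀ = 0.27 × (0.46 × 25.3 + 8.13) = 0.27 × 19.768 = 5.3374 mm/d

5.34 mm/day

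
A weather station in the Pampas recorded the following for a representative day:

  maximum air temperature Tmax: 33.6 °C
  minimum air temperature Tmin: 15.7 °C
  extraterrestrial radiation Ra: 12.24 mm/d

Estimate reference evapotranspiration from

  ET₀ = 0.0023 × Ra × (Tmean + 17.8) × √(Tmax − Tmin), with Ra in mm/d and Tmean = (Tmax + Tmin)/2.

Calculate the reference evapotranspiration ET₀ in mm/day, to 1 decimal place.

5.1 mm/day

Tmean = (33.6 + 15.7)/2 = 24.65 °C
ET₀ = 0.0023 × 12.24 × (24.65 + 17.8) × √17.9 = 0.0023 × 12.24 × 42.45 × 4.2308 = 5.0560 mm/d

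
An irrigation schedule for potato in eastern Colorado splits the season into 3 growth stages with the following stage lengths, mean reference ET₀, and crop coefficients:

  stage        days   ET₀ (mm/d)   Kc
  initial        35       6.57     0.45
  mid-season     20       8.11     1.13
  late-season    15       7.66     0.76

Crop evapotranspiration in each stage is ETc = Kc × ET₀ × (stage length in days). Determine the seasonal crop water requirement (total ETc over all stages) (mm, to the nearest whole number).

374 mm

initial: 0.45 × 6.57 × 35 = 103.48 mm
mid-season: 1.13 × 8.11 × 20 = 183.29 mm
late-season: 0.76 × 7.66 × 15 = 87.32 mm
Seasonal total = 374.09 mm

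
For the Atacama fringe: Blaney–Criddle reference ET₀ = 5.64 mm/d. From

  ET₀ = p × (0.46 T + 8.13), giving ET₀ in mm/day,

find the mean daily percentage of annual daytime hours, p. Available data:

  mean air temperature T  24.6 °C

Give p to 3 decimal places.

0.290

p = ET₀ / (0.46 T + 8.13) = 5.64 / (0.46 × 24.6 + 8.13) = 5.64 / 19.446 = 0.2900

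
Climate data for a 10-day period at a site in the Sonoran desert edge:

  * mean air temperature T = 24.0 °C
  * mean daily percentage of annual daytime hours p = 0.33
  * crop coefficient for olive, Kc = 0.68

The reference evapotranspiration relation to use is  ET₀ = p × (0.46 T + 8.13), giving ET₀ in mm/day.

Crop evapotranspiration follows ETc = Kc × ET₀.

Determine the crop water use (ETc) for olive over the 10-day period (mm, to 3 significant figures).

43.0 mm

ET₀ = 0.33 × (0.46 × 24.0 + 8.13) = 0.33 × 19.170 = 6.3261 mm/d
ETc = Kc × ET₀ = 0.68 × 6.3261 = 4.3017 mm/d
Over 10 days: 4.3017 × 10 = 43.017 mm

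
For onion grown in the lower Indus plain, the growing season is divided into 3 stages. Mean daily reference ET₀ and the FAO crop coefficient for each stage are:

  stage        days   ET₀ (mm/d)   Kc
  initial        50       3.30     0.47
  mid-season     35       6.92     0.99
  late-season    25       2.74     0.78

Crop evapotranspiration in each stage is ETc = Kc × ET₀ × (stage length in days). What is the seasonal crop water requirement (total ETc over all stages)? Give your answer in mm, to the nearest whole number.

initial: 0.47 × 3.30 × 50 = 77.55 mm
mid-season: 0.99 × 6.92 × 35 = 239.78 mm
late-season: 0.78 × 2.74 × 25 = 53.43 mm
Seasonal total = 370.76 mm

371 mm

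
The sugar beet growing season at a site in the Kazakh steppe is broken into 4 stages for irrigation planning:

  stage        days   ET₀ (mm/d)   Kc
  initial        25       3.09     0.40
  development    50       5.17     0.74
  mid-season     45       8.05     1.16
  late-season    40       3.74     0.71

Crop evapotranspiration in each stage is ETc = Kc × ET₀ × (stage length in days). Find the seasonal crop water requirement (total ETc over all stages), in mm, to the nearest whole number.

749 mm

initial: 0.40 × 3.09 × 25 = 30.90 mm
development: 0.74 × 5.17 × 50 = 191.29 mm
mid-season: 1.16 × 8.05 × 45 = 420.21 mm
late-season: 0.71 × 3.74 × 40 = 106.22 mm
Seasonal total = 748.62 mm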